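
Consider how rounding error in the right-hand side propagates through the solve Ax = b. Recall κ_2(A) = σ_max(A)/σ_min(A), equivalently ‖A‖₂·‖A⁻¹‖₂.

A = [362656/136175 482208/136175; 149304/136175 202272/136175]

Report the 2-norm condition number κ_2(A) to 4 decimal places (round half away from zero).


AᵀA = [910124608/109725625 1213465344/109725625; 1213465344/109725625 1617979392/109725625]; tr = 20224832/877805, det = 589824/109725625
char-poly roots: 576/25 and 1024/4389025
σ_max=√(576/25)=(24/5), σ_min=√(1024/4389025)=(32/2095) → κ = 314.2500

314.2500


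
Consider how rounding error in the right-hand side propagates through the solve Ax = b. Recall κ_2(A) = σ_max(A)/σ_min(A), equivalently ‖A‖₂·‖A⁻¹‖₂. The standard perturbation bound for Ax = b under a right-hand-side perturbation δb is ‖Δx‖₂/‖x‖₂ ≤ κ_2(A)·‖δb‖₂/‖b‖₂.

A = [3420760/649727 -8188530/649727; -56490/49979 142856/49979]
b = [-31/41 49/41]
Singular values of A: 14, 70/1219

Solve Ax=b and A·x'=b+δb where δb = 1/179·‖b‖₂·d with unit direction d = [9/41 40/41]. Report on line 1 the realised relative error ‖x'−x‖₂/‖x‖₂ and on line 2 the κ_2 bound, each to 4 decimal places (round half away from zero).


σ_max = 14, σ_min = 70/1219
κ_2(A) = 14 / (70/1219) = 243.8000
κ_2(A)·‖δb‖/‖b‖ = 1.3620
solve Ax = b  →  x = [16.0473 6.7637]
2-norm of b is 1.4142; of x, 17.4144
Δx = A⁻¹·δb where δb = 1/179·1.4142·d; ‖Δx‖ = 0.1376
realised ‖Δx‖/‖x‖ = 0.0079
realised/bound (from unrounded values) ≈ 0.0058

0.0079
1.3620


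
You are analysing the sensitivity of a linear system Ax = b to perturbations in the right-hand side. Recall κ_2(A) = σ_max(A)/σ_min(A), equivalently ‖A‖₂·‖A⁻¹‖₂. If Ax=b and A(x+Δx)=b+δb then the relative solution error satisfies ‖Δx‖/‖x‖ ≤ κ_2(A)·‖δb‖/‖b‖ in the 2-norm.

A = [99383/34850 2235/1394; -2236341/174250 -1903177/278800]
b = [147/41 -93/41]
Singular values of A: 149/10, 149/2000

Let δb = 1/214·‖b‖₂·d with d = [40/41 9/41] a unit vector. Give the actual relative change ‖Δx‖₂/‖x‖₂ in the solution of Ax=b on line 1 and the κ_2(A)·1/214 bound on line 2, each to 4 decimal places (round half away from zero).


largest singular value 149/10, smallest 149/2000
κ_2(A) = (149/10) / (149/2000) = 200.0000
worst-case relative error ≤ 200.0000 × 1/214 = 0.9346
solve Ax = b  →  x = [-18.7722 35.6257]
‖b‖₂ = 4.2426 and ‖x‖₂ = 40.2690
with δb = [0.0193 0.0044], A·Δx = δb → ‖Δx‖ = 0.2661
realised ‖Δx‖/‖x‖ = 0.0066
so the bound overstates the realised error by a factor of ≈ 141.4231 (computed from the unrounded values)

0.0066
0.9346


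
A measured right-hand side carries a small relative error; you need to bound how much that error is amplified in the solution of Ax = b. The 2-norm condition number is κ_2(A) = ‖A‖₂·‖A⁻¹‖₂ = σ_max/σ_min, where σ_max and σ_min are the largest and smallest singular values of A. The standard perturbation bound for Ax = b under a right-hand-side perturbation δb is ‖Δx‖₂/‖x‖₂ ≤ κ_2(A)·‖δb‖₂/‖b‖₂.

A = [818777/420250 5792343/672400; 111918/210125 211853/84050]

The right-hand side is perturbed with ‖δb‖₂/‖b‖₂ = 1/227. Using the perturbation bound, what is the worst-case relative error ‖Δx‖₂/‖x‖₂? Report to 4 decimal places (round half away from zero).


AᵀA = [1152797329/282576100 8195199759/452121760; 8195199759/452121760 58277865313/723394816]; tr = 910604201/10758400, det = 279841/2689600
solving λ² − 910604201/10758400·λ + 279841/2689600 = 0 gives λ = 2116/25, 529/430336
κ_2(A) = √(λ_max/λ_min) = √((2116/25) / (529/430336)) = 262.4000
perturbation bound = 262.4000·1/227 = 1.1559

1.1559


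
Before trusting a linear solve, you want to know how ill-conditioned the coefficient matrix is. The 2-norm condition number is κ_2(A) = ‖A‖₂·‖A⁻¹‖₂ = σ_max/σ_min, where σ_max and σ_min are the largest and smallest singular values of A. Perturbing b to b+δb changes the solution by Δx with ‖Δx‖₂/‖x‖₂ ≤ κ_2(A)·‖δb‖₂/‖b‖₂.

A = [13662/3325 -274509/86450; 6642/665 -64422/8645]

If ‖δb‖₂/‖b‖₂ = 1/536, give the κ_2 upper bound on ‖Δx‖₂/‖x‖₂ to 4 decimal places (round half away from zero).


0.3102

AᵀA = [1289554344/11055625 -967111083/11055625; -967111083/11055625 2901624849/44222500]; tr = 322393689/1768900, det = 531441/442225
λ_max, λ_min = (322393689/1768900 ± √103922649651270321/3129007210000)/2 = 729/4, 2916/442225
so κ_2 = √((729/4) / (2916/442225)) = 166.2500
perturbation bound = 166.2500·1/536 = 0.3102


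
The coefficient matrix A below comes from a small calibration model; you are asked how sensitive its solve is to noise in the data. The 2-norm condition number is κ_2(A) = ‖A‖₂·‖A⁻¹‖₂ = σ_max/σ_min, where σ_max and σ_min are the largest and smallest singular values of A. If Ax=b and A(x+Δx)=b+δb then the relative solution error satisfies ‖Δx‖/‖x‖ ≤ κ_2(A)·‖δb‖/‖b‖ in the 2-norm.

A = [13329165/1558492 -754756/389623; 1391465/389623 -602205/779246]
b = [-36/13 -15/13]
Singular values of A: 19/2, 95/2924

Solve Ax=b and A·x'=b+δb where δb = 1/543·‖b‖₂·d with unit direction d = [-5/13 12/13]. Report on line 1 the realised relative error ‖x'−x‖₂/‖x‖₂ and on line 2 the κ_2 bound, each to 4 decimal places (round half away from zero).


σ_max = 19/2, σ_min = 95/2924
κ_2(A) = (19/2) / (95/2924) = 292.4000
bound on ‖Δx‖/‖x‖: κ·ε = 292.4000·1/543 = 0.5385
solve Ax = b  →  x = [-0.3081 0.0693]
2-norm of b is 3.0000; of x, 0.3158
Δx = A⁻¹·δb where δb = 1/543·3.0000·d; ‖Δx‖ = 0.1700
dividing the unrounded norms, ‖Δx‖/‖x‖ = 0.5385
realised/bound = 1 exactly: the bound is attained for this b and d

0.5385
0.5385


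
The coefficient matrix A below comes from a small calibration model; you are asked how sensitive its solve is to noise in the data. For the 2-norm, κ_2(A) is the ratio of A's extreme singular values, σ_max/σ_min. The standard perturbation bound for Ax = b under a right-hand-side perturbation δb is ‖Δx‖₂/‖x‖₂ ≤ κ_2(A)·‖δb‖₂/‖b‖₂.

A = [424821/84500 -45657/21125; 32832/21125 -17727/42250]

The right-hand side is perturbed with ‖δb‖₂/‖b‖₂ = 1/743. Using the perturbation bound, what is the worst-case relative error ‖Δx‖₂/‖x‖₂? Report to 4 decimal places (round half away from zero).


AᵀA = [316351881/11424400 -1315845/114244; -1315845/114244 13843989/2856100]; tr = 2199573/67600, det = 10556001/6760000
λ_max, λ_min = (2199573/67600 ± √7695324729/7311616)/2 = 3249/100, 3249/67600
σ_max=√(3249/100)=(57/10), σ_min=√(3249/67600)=(57/260) → κ = 26.0000
perturbation bound = 26.0000·1/743 = 0.0350

0.0350


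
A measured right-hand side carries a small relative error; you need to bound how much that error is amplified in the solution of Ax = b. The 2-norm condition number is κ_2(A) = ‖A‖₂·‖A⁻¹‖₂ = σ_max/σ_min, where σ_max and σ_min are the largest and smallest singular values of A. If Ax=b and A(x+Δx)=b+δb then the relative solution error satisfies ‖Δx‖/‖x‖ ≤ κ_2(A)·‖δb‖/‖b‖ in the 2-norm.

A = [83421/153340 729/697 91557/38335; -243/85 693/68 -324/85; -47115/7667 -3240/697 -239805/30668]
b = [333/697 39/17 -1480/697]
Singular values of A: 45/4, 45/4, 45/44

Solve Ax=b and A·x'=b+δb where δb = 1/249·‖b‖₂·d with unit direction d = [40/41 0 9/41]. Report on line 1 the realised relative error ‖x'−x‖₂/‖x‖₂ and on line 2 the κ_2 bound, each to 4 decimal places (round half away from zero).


0.0442
0.0442

from the listed singular values, σ₁ = 45/4, σ_n = 45/44
κ_2(A) = (45/4) / (45/44) = 11.0000
perturbation bound = 11.0000·1/249 = 0.0442
solve Ax = b  →  x = [0.0533 0.2667 0.0711]
‖b‖₂ = 3.1623 and ‖x‖₂ = 0.2811
δb = ε·‖b‖·d = [0.0124 0.0000 0.0028]; solving A·Δx = δb gives ‖Δx‖ = 0.0124
dividing the unrounded norms, ‖Δx‖/‖x‖ = 0.0442
so the bound is sharp here: realised error equals the bound


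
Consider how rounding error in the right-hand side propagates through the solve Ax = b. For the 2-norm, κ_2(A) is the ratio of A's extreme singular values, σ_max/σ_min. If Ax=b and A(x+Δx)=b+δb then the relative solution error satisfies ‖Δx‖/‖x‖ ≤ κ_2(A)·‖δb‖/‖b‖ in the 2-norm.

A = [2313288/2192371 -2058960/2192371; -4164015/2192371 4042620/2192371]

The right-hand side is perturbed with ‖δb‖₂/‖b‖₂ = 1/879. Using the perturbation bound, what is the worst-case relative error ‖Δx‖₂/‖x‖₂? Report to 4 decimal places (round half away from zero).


M = AᵀA = [78513225921/16631455369 -74728366020/16631455369; -74728366020/16631455369 71218314000/16631455369]. tr(M)=178039881/19775809, det(M)=518400/19775809
char-poly roots: 9 and 57600/19775809
σ_max=√9=3, σ_min=√(57600/19775809)=(240/4447) → κ = 55.5875
κ_2(A)·‖δb‖/‖b‖ = 0.0632

0.0632


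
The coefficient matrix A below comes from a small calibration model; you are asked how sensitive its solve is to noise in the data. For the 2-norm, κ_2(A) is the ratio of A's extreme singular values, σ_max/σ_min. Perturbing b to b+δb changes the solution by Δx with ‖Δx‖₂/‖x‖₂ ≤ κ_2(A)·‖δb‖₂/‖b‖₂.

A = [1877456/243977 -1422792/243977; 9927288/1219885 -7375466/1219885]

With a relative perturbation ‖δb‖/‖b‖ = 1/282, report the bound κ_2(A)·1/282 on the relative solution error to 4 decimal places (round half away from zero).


AᵀA = [221964414784/1769464225 -166467431088/1769464225; -166467431088/1769464225 124858413316/1769464225]; tr = 13872913124/70778569, det = 61465600/70778569
solving λ² − 13872913124/70778569·λ + 61465600/70778569 = 0 gives λ = 196, 313600/70778569
so κ_2 = √(196 / (313600/70778569)) = 210.3250
worst-case relative error ≤ 210.3250 × 1/282 = 0.7458

0.7458


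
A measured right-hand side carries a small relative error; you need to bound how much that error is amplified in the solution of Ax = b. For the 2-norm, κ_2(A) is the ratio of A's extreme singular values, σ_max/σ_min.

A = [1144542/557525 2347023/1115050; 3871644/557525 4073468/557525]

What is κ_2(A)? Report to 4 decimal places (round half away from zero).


288.3750

AᵀA = [26079365844/497334601 27382641825/497334601; 27382641825/497334601 115009733041/1989338404]; tr = 260793337/2365444, det = 86436/591361
char-poly roots: 441/4 and 784/591361
κ = σ_max/σ_min = (21/2)/(28/769) = 288.3750


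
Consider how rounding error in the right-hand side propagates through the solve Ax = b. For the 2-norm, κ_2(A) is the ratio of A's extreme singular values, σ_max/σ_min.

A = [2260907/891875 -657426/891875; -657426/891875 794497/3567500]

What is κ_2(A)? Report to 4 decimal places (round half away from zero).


AᵀA = [8870255053/1272705625 -5174271333/2545411250; -5174271333/2545411250 12074509777/20363290000]; tr = 246397745/32581264, det = 14641/32581264
char-poly roots: 121/16 and 121/2036329
κ = σ_max/σ_min = (11/4)/(11/1427) = 356.7500

356.7500


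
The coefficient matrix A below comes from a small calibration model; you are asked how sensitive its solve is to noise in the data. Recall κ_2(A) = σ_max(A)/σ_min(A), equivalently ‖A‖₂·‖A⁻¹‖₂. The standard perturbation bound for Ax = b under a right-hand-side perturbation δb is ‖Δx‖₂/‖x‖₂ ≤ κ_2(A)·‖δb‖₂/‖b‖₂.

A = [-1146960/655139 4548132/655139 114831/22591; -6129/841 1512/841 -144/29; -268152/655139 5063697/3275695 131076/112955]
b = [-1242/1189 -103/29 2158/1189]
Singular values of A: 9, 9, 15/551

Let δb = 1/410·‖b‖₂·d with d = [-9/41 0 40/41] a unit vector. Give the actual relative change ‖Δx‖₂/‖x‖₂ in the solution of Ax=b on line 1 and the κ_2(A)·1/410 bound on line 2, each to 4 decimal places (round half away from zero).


0.0050
0.8063

largest singular value 9, smallest 15/551
κ_2(A) = 9 / (15/551) = 330.6000
worst-case relative error ≤ 330.6000 × 1/410 = 0.8063
solve Ax = b  →  x = [-40.2000 -42.6933 44.2578]
‖b‖₂ = 4.1231 and ‖x‖₂ = 73.4678
Δx = A⁻¹·δb where δb = 1/410·4.1231·d; ‖Δx‖ = 0.3694
relative error = 0.0050
so the bound overstates the realised error by a factor of ≈ 160.3669 (computed from the unrounded values)


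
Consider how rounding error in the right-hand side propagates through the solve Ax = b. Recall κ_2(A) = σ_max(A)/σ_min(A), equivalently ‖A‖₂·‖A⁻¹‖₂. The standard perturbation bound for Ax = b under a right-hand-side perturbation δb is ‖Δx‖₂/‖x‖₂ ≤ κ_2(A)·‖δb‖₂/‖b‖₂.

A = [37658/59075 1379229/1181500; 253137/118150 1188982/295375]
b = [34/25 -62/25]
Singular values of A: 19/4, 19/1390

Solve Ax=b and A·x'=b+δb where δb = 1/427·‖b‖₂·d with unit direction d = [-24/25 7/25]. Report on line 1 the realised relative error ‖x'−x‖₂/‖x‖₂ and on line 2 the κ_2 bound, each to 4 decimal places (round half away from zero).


0.0033
0.8138

from the listed singular values, σ₁ = 19/4, σ_n = 19/1390
condition number: (19/4) ÷ (19/1390) = 347.5000
perturbation bound = 347.5000·1/427 = 0.8138
solve Ax = b  →  x = [128.9040 -69.2260]
2-norm of b is 2.8284; of x, 146.3164
δb = ε·‖b‖·d = [-0.0064 0.0019]; solving A·Δx = δb gives ‖Δx‖ = 0.4846
relative error = 0.0033
realised/bound (from unrounded values) ≈ 0.0041


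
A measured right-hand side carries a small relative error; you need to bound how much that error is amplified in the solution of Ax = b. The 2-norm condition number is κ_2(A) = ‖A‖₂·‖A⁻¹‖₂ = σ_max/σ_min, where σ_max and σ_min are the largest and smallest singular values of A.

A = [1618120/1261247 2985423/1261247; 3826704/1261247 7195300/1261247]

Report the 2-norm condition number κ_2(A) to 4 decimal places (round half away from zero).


form AᵀA = [102141868864/9412686361 191509206840/9412686361; 191509206840/9412686361 359083388041/9412686361] with trace 1595935145/32569849 and determinant 614656/32569849
solving λ² − 1595935145/32569849·λ + 614656/32569849 = 0 gives λ = 49, 12544/32569849
so κ_2 = √(49 / (12544/32569849)) = 356.6875

356.6875


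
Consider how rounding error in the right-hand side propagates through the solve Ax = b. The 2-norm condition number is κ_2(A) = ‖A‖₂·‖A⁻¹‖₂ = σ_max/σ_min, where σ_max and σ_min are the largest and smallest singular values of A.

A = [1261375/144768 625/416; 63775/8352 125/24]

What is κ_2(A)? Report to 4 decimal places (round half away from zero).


4.6080

AᵀA = [30103980625/224280576 987971875/18690048; 987971875/18690048 45765625/1557504]; tr = 217125625/1327104, det = 6103515625/5308416
char-poly roots: 625/4 and 9765625/1327104
σ_max=√(625/4)=(25/2), σ_min=√(9765625/1327104)=(3125/1152) → κ = 4.6080


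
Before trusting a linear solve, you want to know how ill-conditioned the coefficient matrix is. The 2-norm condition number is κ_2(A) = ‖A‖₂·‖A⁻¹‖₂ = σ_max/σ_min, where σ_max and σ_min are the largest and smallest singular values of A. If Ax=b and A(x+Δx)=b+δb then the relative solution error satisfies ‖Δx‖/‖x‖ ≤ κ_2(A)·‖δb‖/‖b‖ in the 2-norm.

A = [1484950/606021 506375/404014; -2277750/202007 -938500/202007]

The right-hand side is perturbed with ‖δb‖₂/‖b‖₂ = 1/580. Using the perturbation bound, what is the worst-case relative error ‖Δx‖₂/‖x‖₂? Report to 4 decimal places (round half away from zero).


0.0980

M = AᵀA = [2237605000/16805997 310665625/5601999; 310665625/5601999 172953125/7469332]. tr(M)=808230625/5171076, det(M)=9765625/1292769
eigenvalues of AᵀA: λ = (tr ± √(tr²−4·det))/2 = 625/4, 62500/1292769
so κ_2 = √((625/4) / (62500/1292769)) = 56.8500
perturbation bound = 56.8500·1/580 = 0.0980


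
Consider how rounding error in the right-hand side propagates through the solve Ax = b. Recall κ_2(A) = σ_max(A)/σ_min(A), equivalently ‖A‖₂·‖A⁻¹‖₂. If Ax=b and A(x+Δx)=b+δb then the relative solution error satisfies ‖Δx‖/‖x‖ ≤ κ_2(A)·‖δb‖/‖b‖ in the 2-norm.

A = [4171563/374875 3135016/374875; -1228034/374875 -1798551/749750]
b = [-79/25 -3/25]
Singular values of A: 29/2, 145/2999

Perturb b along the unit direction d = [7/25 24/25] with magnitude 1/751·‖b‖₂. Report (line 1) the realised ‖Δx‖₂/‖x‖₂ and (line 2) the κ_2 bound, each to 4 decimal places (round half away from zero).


from the listed singular values, σ₁ = 29/2, σ_n = 145/2999
κ = σ_max/σ_min = (29/2)/(145/2999) = 299.9000
bound on ‖Δx‖/‖x‖: κ·ε = 299.9000·1/751 = 0.3993
solve Ax = b  →  x = [12.2441 -16.6703]
2-norm of b is 3.1623; of x, 20.6838
Δx = A⁻¹·δb where δb = 1/751·3.1623·d; ‖Δx‖ = 0.0871
dividing the unrounded norms, ‖Δx‖/‖x‖ = 0.0042
tightness: 0.0042 against a bound of 0.3993 (unrounded ratio ≈ 0.0105)

0.0042
0.3993


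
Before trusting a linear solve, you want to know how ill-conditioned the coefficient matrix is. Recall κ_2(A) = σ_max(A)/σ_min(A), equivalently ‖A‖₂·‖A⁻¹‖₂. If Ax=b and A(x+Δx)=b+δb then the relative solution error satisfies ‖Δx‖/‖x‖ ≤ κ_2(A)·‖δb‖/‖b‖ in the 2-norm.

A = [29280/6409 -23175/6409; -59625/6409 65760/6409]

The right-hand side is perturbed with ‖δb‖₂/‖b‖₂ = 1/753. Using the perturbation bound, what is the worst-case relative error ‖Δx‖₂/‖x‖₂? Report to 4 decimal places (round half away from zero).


0.0226

form AᵀA = [26109225/243049 -27216000/243049; -27216000/243049 28766025/243049] with trace 65250/289 and determinant 50625/289
λ_max, λ_min = (65250/289 ± √4199040000/83521)/2 = 225, 225/289
κ = σ_max/σ_min = 15/(15/17) = 17.0000
worst-case relative error ≤ 17.0000 × 1/753 = 0.0226


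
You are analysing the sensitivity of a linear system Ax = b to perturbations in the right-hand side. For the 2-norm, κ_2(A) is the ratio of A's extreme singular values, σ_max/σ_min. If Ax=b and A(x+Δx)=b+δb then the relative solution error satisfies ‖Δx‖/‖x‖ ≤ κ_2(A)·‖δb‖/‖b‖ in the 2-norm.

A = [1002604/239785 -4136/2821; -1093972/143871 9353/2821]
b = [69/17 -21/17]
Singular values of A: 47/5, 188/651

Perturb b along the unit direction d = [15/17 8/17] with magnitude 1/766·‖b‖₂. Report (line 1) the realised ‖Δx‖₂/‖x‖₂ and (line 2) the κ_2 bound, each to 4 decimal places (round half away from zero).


largest singular value 47/5, smallest 188/651
κ_2(A) = (47/5) / (188/651) = 32.5500
bound on ‖Δx‖/‖x‖: κ·ε = 32.5500·1/766 = 0.0425
solve Ax = b  →  x = [4.2901 9.4664]
‖b‖ = 4.2426, ‖x‖ = 10.3932
Δx = A⁻¹·δb where δb = 1/766·4.2426·d; ‖Δx‖ = 0.0192
relative error = 0.0018
so the bound overstates the realised error by a factor of ≈ 23.0272 (computed from the unrounded values)

0.0018
0.0425


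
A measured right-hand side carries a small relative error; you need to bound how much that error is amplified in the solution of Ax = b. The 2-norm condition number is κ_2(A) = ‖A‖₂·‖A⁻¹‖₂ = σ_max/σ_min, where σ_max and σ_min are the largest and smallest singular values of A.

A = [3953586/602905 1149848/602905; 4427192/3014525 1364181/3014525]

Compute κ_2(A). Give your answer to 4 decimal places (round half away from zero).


form AᵀA = [244123191844/5405925625 71201704392/5405925625; 71201704392/5405925625 20770226281/5405925625] with trace 423829469/8649481 and determinant 240100/8649481
char-poly roots: 49 and 4900/8649481
σ_max=√49=7, σ_min=√(4900/8649481)=(70/2941) → κ = 294.1000

294.1000


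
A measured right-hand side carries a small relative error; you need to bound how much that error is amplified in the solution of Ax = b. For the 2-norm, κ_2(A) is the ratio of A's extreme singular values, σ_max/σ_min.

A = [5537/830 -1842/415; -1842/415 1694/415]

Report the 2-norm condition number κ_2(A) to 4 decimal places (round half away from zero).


13.2800

AᵀA = [1769209/27556 -328797/6889; -328797/6889 250504/6889]; tr = 2771225/27556, det = 390625/6889
λ_max, λ_min = (2771225/27556 ± √7507463000625/759333136)/2 = 100, 15625/27556
κ = σ_max/σ_min = 10/(125/166) = 13.2800


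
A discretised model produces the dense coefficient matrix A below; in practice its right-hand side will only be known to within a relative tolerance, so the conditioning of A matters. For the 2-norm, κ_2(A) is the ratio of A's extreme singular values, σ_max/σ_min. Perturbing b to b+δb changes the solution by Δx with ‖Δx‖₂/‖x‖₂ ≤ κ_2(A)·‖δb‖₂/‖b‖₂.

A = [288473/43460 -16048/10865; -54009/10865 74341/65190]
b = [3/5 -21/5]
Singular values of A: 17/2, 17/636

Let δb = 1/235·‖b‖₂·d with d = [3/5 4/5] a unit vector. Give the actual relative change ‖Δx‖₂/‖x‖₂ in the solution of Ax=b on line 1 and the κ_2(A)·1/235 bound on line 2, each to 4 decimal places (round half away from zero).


from the listed singular values, σ₁ = 17/2, σ_n = 17/636
κ = σ_max/σ_min = (17/2)/(17/636) = 318.0000
perturbation bound = 318.0000·1/235 = 1.3532
solve Ax = b  →  x = [-24.2927 -109.5753]
2-norm of b is 4.2426; of x, 112.2358
δb = ε·‖b‖·d = [0.0108 0.0144]; solving A·Δx = δb gives ‖Δx‖ = 0.6754
relative error = 0.0060
tightness: 0.0060 against a bound of 1.3532 (unrounded ratio ≈ 0.0044)

0.0060
1.3532


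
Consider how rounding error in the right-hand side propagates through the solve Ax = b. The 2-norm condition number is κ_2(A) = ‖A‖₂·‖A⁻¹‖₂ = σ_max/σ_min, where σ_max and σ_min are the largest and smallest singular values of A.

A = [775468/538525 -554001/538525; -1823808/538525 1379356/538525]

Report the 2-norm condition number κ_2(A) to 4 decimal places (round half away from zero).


103.5625

M = AᵀA = [23240391952/1716030625 -17427754764/1716030625; -17427754764/1716030625 13074201673/1716030625]. tr(M)=290516749/13728245, det(M)=71639296/1716030625
solving λ² − 290516749/13728245·λ + 71639296/1716030625 = 0 gives λ = 529/25, 135424/68641225
σ_max=√(529/25)=(23/5), σ_min=√(135424/68641225)=(368/8285) → κ = 103.5625


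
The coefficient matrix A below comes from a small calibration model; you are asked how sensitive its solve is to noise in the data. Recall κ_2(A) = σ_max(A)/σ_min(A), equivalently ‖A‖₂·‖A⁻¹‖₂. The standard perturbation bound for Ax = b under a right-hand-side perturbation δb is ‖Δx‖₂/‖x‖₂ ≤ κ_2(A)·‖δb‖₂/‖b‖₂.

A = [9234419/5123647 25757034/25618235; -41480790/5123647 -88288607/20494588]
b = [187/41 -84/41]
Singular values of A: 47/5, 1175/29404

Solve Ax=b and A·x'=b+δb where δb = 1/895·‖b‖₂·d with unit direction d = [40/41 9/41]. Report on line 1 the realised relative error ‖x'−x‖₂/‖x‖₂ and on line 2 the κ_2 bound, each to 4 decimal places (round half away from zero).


σ_max = 47/5, σ_min = 1175/29404
κ = σ_max/σ_min = (47/5)/(1175/29404) = 235.2320
perturbation bound = 235.2320·1/895 = 0.2628
solve Ax = b  →  x = [-46.8237 88.4726]
2-norm of b is 5.0000; of x, 100.0992
Δx = A⁻¹·δb where δb = 1/895·5.0000·d; ‖Δx‖ = 0.1398
relative error = 0.0014
tightness: 0.0014 against a bound of 0.2628 (unrounded ratio ≈ 0.0053)

0.0014
0.2628


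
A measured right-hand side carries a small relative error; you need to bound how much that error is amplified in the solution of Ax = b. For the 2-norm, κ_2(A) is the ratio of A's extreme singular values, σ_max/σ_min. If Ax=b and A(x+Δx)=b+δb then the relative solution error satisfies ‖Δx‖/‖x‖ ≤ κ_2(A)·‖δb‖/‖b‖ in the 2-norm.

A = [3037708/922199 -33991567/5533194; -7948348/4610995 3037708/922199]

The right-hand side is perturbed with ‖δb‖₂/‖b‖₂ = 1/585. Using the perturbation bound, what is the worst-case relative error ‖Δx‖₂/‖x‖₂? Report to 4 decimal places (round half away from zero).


0.4091

AᵀA = [1016844232736/73568425225 -1143859579378/44141055135; -1143859579378/44141055135 5147483540737/105938532324]; tr = 571949760889/9164232900, det = 155800324/2291058225
char-poly roots: 6241/100 and 99856/91642329
κ_2(A) = √(λ_max/λ_min) = √((6241/100) / (99856/91642329)) = 239.3250
perturbation bound = 239.3250·1/585 = 0.4091


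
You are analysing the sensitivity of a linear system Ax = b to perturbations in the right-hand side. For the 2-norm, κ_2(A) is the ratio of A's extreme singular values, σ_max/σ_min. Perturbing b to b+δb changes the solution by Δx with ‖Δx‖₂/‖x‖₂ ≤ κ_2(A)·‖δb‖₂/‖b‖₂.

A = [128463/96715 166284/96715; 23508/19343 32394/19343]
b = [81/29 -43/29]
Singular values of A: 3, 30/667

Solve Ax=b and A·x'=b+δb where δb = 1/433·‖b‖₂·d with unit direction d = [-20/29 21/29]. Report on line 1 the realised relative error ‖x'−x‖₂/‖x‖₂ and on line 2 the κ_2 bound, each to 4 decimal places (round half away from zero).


0.0024
0.1540

largest singular value 3, smallest 30/667
κ_2(A) = 3 / (30/667) = 66.7000
κ_2(A)·‖δb‖/‖b‖ = 0.1540
solve Ax = b  →  x = [53.5600 -39.7533]
‖b‖₂ = 3.1623 and ‖x‖₂ = 66.7008
δb = ε·‖b‖·d = [-0.0050 0.0053]; solving A·Δx = δb gives ‖Δx‖ = 0.1624
dividing the unrounded norms, ‖Δx‖/‖x‖ = 0.0024
tightness: 0.0024 against a bound of 0.1540 (unrounded ratio ≈ 0.0158)


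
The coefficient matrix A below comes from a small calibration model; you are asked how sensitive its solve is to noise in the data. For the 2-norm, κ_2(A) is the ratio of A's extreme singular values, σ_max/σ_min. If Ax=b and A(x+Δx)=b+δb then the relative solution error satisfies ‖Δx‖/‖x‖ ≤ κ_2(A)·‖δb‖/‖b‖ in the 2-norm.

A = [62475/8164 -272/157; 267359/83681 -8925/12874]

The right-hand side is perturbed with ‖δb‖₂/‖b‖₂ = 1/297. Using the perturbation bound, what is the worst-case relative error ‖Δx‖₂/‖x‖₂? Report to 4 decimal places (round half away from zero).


1.0572

AᵀA = [45590813809/662959504 -1282227975/82869938; -1282227975/82869938 577124041/165739876]; tr = 28494533/394384, det = 83521/1577536
eigenvalues of AᵀA: λ = (tr ± √(tr²−4·det))/2 = 289/4, 289/394384
κ = σ_max/σ_min = (17/2)/(17/628) = 314.0000
worst-case relative error ≤ 314.0000 × 1/297 = 1.0572


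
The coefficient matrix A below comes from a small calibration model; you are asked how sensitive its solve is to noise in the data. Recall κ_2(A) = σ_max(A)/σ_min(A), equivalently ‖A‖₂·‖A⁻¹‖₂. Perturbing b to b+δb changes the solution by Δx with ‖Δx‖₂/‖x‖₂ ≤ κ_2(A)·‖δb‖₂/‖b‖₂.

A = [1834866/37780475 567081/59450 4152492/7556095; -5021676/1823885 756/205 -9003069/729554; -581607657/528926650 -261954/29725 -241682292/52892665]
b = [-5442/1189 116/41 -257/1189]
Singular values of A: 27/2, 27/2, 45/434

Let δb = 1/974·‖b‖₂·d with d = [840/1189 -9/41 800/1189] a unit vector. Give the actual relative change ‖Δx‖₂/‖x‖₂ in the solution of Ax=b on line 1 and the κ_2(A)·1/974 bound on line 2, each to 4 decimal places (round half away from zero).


0.0014
0.1337

from the listed singular values, σ₁ = 27/2, σ_n = 45/434
κ = σ_max/σ_min = (27/2)/(45/434) = 130.2000
perturbation bound = 130.2000·1/974 = 0.1337
solve Ax = b  →  x = [37.5920 -0.1719 -8.6678]
2-norm of b is 5.3852; of x, 38.5787
Δx = A⁻¹·δb where δb = 1/974·5.3852·d; ‖Δx‖ = 0.0533
dividing the unrounded norms, ‖Δx‖/‖x‖ = 0.0014
realised/bound (from unrounded values) ≈ 0.0103


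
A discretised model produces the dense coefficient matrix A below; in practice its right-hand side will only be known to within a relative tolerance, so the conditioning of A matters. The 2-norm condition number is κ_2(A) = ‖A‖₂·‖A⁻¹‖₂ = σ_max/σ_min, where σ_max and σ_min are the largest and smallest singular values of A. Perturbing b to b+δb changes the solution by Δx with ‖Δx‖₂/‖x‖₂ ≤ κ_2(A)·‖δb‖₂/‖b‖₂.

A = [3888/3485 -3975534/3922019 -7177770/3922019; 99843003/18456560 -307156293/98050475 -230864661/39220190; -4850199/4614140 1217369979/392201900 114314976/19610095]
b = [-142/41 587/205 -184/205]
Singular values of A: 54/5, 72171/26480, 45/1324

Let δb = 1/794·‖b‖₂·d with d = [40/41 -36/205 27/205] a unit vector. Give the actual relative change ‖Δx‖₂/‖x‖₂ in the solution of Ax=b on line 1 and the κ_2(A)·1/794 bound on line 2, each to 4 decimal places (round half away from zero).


σ_max = 54/5, σ_min = 45/1324
condition number: (54/5) ÷ (45/1324) = 317.7600
κ_2(A)·‖δb‖/‖b‖ = 0.4002
solve Ax = b  →  x = [0.4109 103.8475 -55.3748]
‖b‖₂ = 4.5826 and ‖x‖₂ = 117.6896
with δb = [0.0056 -0.0010 0.0008], A·Δx = δb → ‖Δx‖ = 0.1698
realised ‖Δx‖/‖x‖ = 0.0014
tightness: 0.0014 against a bound of 0.4002 (unrounded ratio ≈ 0.0036)

0.0014
0.4002


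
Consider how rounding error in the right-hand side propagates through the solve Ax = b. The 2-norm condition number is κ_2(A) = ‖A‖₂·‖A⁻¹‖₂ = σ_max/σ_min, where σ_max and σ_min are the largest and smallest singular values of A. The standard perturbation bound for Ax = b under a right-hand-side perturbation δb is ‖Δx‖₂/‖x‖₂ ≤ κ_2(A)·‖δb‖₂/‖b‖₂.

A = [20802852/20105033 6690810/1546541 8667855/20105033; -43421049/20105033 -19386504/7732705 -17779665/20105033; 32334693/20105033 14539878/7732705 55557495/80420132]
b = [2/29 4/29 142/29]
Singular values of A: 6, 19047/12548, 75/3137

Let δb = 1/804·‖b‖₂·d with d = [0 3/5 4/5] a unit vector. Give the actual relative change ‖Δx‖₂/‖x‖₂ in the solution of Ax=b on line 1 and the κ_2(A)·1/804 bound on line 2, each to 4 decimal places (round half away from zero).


from the listed singular values, σ₁ = 6, σ_n = 75/3137
κ_2(A) = 6 / (75/3137) = 250.9600
perturbation bound = 250.9600·1/804 = 0.3121
solve Ax = b  →  x = [-63.1308 -0.3259 154.9444]
‖b‖ = 4.8990, ‖x‖ = 167.3122
re-solving with b+δb shifts x by Δx of norm 0.2549
relative error = 0.0015
so the bound overstates the realised error by a factor of ≈ 204.9147 (computed from the unrounded values)

0.0015
0.3121


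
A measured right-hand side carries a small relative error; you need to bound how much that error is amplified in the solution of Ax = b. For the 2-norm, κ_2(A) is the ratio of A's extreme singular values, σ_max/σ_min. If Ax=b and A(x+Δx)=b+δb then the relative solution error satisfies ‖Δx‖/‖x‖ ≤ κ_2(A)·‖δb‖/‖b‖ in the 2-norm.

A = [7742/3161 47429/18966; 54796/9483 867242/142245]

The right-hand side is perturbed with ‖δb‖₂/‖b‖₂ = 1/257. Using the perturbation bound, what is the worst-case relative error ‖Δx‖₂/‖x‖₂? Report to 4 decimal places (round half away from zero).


M = AᵀA = [3542048692/89927289 55783287287/1348909335; 55783287287/1348909335 3514574505481/80934560100]. tr(M)=7969581841/96236100, det(M)=5597956/24059025
λ_max, λ_min = (7969581841/96236100 ± √63505615113142363681/9261386943210000)/2 = 8281/100, 2704/962361
so κ_2 = √((8281/100) / (2704/962361)) = 171.6750
bound on ‖Δx‖/‖x‖: κ·ε = 171.6750·1/257 = 0.6680

0.6680


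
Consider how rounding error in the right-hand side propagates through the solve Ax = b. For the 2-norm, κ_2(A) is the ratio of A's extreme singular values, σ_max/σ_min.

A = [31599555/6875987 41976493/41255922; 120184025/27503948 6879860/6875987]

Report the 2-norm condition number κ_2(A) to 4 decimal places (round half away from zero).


277.5840

form AᵀA = [36172068828025/899485321744 1017325564255/112435665218; 1017325564255/112435665218 4121278257889/2023841973924] with trace 203470394101/4815804816 and determinant 446265625/19263219264
solving λ² − 203470394101/4815804816·λ + 446265625/19263219264 = 0 gives λ = 169/4, 2640625/4815804816
κ = σ_max/σ_min = (13/2)/(1625/69396) = 277.5840


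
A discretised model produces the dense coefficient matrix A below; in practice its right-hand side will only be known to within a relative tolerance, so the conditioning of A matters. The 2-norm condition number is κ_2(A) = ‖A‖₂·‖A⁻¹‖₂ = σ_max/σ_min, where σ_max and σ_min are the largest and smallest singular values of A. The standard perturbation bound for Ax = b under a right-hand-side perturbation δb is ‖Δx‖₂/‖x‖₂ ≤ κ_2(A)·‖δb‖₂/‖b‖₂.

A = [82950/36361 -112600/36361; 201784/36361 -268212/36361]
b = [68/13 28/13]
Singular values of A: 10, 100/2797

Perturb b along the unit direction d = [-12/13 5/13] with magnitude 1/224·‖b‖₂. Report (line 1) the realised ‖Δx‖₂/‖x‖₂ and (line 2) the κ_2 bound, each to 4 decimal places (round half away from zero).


0.0063
1.2487

largest singular value 10, smallest 100/2797
κ = σ_max/σ_min = 10/(100/2797) = 279.7000
κ_2(A)·‖δb‖/‖b‖ = 1.2487
solve Ax = b  →  x = [-89.2640 -67.4480]
2-norm of b is 5.6569; of x, 111.8807
re-solving with b+δb shifts x by Δx of norm 0.7063
dividing the unrounded norms, ‖Δx‖/‖x‖ = 0.0063
so the bound overstates the realised error by a factor of ≈ 197.7790 (computed from the unrounded values)


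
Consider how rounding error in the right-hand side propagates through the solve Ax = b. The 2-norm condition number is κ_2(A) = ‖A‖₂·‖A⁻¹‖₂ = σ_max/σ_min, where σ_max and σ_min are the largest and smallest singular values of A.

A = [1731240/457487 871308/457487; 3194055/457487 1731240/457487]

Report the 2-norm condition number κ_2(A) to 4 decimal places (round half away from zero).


form AᵀA = [45671900625/724201921 24353353080/724201921; 24353353080/724201921 12997818576/724201921] with trace 203009409/2505889 and determinant 2624400/2505889
λ_max, λ_min = (203009409/2505889 ± √41186514322162881/6279479680321)/2 = 81, 32400/2505889
so κ_2 = √(81 / (32400/2505889)) = 79.1500

79.1500


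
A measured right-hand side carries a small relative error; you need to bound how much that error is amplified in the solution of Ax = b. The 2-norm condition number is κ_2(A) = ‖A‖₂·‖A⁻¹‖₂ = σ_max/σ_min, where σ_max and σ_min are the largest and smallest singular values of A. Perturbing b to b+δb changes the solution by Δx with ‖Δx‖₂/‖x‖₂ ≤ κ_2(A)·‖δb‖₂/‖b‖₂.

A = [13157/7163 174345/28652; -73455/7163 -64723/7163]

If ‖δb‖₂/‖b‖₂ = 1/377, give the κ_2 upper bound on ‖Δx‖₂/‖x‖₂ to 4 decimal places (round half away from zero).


0.0126

AᵀA = [32951146/303601 126099225/1214404; 126099225/1214404 576457081/4857616]; tr = 1312337/5776, det = 12117361/5776
λ_max, λ_min = (1312337/5776 ± √1442268893025/33362176)/2 = 3481/16, 3481/361
σ_max=√(3481/16)=(59/4), σ_min=√(3481/361)=(59/19) → κ = 4.7500
perturbation bound = 4.7500·1/377 = 0.0126


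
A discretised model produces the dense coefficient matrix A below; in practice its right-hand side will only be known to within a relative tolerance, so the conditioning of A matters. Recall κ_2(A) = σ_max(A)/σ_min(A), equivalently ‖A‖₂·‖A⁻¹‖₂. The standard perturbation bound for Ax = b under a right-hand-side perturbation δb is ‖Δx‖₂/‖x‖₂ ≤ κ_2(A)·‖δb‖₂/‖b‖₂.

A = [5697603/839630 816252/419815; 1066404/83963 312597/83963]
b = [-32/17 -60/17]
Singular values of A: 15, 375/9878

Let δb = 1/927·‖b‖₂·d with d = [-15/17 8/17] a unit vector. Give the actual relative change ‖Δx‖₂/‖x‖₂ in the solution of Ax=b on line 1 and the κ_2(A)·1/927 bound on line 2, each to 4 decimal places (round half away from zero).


0.4262
0.4262

from the listed singular values, σ₁ = 15, σ_n = 375/9878
κ_2(A) = 15 / (375/9878) = 395.1200
κ_2(A)·‖δb‖/‖b‖ = 0.4262
solve Ax = b  →  x = [-0.2560 -0.0747]
‖b‖₂ = 4.0000 and ‖x‖₂ = 0.2667
δb = ε·‖b‖·d = [-0.0038 0.0020]; solving A·Δx = δb gives ‖Δx‖ = 0.1137
realised ‖Δx‖/‖x‖ = 0.4262
tightness: 0.4262 against a bound of 0.4262; the bound is attained (ratio 1)


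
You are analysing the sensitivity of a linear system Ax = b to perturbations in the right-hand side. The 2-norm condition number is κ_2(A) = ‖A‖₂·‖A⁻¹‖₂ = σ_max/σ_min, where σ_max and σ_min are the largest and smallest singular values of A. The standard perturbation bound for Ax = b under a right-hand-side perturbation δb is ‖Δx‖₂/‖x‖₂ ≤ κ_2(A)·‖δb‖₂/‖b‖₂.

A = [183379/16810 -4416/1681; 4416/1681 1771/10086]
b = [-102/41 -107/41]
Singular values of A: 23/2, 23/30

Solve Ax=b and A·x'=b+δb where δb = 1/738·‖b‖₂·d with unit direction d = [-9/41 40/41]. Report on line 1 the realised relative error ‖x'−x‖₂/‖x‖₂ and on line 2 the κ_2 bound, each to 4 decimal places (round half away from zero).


from the listed singular values, σ₁ = 23/2, σ_n = 23/30
κ = σ_max/σ_min = (23/2)/(23/30) = 15.0000
bound on ‖Δx‖/‖x‖: κ·ε = 15.0000·1/738 = 0.0203
solve Ax = b  →  x = [-0.8271 -2.4878]
‖b‖ = 3.6056, ‖x‖ = 2.6217
Δx = A⁻¹·δb where δb = 1/738·3.6056·d; ‖Δx‖ = 0.0064
dividing the unrounded norms, ‖Δx‖/‖x‖ = 0.0024
tightness: 0.0024 against a bound of 0.0203 (unrounded ratio ≈ 0.1196)

0.0024
0.0203


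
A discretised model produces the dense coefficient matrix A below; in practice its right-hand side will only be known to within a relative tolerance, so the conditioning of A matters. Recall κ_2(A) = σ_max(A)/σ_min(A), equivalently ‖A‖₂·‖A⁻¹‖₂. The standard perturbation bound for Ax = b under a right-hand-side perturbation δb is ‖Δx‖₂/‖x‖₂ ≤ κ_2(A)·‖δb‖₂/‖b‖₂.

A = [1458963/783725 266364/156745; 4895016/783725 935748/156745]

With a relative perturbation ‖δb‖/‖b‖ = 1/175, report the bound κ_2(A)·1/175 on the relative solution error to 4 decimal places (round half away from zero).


M = AᵀA = [41743607481/982759801 39752933220/982759801; 39752933220/982759801 37862964000/982759801]. tr(M)=94657041/1168561, det(M)=291600/1168561
eigenvalues of AᵀA: λ = (tr ± √(tr²−4·det))/2 = 81, 3600/1168561
so κ_2 = √(81 / (3600/1168561)) = 162.1500
κ_2(A)·‖δb‖/‖b‖ = 0.9266

0.9266


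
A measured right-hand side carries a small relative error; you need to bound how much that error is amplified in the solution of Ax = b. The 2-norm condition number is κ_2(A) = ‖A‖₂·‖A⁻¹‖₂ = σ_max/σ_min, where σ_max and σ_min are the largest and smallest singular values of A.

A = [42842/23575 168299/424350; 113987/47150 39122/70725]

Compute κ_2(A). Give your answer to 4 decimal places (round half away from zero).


AᵀA = [813391361/88924900 82353856/40016205; 82353856/40016205 3336946609/7202916900]; tr = 823577/85698, det = 923521/428490000
eigenvalues of AᵀA: λ = (tr ± √(tr²−4·det))/2 = 961/100, 961/4284900
σ_max=√(961/100)=(31/10), σ_min=√(961/4284900)=(31/2070) → κ = 207.0000

207.0000


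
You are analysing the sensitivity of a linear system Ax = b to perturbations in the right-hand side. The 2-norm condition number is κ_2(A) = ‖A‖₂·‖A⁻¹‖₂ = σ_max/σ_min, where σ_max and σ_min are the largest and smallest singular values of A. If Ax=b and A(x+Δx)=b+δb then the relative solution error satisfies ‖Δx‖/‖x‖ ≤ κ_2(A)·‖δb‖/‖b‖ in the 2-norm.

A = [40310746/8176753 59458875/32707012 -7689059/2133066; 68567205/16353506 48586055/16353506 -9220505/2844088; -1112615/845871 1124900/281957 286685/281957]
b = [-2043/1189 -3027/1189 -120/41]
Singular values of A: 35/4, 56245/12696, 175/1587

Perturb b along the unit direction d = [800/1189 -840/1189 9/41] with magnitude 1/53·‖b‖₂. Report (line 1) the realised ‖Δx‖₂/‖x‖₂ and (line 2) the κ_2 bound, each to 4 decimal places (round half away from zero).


0.9564
1.4972

largest singular value 35/4, smallest 175/1587
κ = σ_max/σ_min = (35/4)/(175/1587) = 79.3500
κ_2(A)·‖δb‖/‖b‖ = 1.4972
solve Ax = b  →  x = [-0.0448 -0.7570 0.0336]
‖b‖ = 4.2426, ‖x‖ = 0.7590
with δb = [0.0539 -0.0566 0.0176], A·Δx = δb → ‖Δx‖ = 0.7259
dividing the unrounded norms, ‖Δx‖/‖x‖ = 0.9564
so the bound overstates the realised error by a factor of ≈ 1.5654 (computed from the unrounded values)
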